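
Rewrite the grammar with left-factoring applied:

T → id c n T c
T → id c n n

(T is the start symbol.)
Left-factoring transforms A → αβ₁ | αβ₂ into A → αA' and A' → β₁ | β₂
(α is the longest common prefix among the alternatives). Repeat until
no nonterminal has two alternatives with a common prefix.

Round 1: T has alternatives sharing prefix 'id c n'. Introduce T': T → id c n T'
  Add: T' → T c
  Add: T' → n

No remaining common prefixes — done.

Resulting grammar:
T → id c n T'
T' → T c
T' → n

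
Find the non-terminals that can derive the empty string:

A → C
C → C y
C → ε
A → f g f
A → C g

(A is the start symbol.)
{ 'A', 'C' }

ε-productions: C → ε
So C is immediately nullable.
A → C: every symbol on the right is nullable, so A is nullable too.
Every non-terminal is now nullable.
Nullable = { 'A', 'C' }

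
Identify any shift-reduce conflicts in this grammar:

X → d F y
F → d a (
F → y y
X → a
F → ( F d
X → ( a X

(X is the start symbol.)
A shift-reduce conflict occurs when an LR(0) state has both:
  - a complete (reduce) item [A → α .] (dot at the end), and
  - a shift item [B → β . c γ] (dot before a terminal).

Augment with X' → X and build the canonical LR(0) collection (I0 = CLOSURE({[X' → . X]}), then GOTO on every symbol after a dot until no new states appear). It has 17 states:
  I0: { [X → . ( a X], [X → . a], [X → . d F y], [X' → . X] }  — shift
  I1: { [X → ( . a X] }  — shift
  I2: { [X' → X .] }  — accept
  I3: { [X → a .] }  — reduce
  I4: { [F → . ( F d], [F → . d a (], [F → . y y], [X → d . F y] }  — shift
  I5: { [F → ( . F d], [F → . ( F d], [F → . d a (], [F → . y y] }  — shift
  I6: { [X → d F . y] }  — shift
  I7: { [F → d . a (] }  — shift
  I8: { [F → y . y] }  — shift
  I9: { [F → y y .] }  — reduce
  I10: { [F → d a . (] }  — shift
  I11: { [F → d a ( .] }  — reduce
  I12: { [X → d F y .] }  — reduce
  I13: { [F → ( F . d] }  — shift
  I14: { [F → ( F d .] }  — reduce
  I15: { [X → ( a . X], [X → . ( a X], [X → . a], [X → . d F y] }  — shift
  I16: { [X → ( a X .] }  — reduce

No state contains both a complete item and a shift item.

Answer: No shift-reduce conflicts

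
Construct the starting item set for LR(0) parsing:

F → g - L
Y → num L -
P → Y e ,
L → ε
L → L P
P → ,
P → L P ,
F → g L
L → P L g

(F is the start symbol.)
First, augment the grammar with F' → F
I₀ = CLOSURE({ [F' → . F] }):
  [F' → . F] has the dot before F: add [F → . g - L], [F → . g L]
No further items can be added.

I₀ = { [F → . g - L], [F → . g L], [F' → . F] }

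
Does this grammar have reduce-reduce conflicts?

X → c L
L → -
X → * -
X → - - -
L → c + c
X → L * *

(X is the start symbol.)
No reduce-reduce conflicts

A reduce-reduce conflict occurs when an LR(0) state has two complete items [A → α .] and [B → β .] — both call for a reduction, and with no lookahead the parser cannot choose between them.

Augment with X' → X and build the canonical LR(0) collection (I0 = CLOSURE({[X' → . X]}), then GOTO on every symbol after a dot until no new states appear). It has 16 states:
  I0: { [L → . -], [L → . c + c], [X → . * -], [X → . - - -], [X → . L * *], [X → . c L], [X' → . X] }  — shift
  I1: { [X → * . -] }  — shift
  I2: { [L → - .], [X → - . - -] }  — shift, reduce
  I3: { [X → L . * *] }  — shift
  I4: { [X' → X .] }  — accept
  I5: { [L → . -], [L → . c + c], [L → c . + c], [X → c . L] }  — shift
  I6: { [L → c + . c] }  — shift
  I7: { [L → - .] }  — reduce
  I8: { [X → c L .] }  — reduce
  I9: { [L → c . + c] }  — shift
  I10: { [L → c + c .] }  — reduce
  I11: { [X → L * . *] }  — shift
  I12: { [X → L * * .] }  — reduce
  I13: { [X → - - . -] }  — shift
  I14: { [X → - - - .] }  — reduce
  I15: { [X → * - .] }  — reduce

No state contains more than one complete item.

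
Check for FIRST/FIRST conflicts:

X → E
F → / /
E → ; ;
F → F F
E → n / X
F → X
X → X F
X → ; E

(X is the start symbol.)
Yes. X → E / X → X F on { ';', 'n' }; X → E / X → ';' E on { ';' }; X → X F / X → ';' E on { ';' }; F → '/' '/' / F → F F on { '/' }; F → F F / F → X on { ';', 'n' }

A FIRST/FIRST conflict occurs when two productions N → α and N → β for the same non-terminal have FIRST(α) ∩ FIRST(β) ≠ ∅ (with ε ∈ FIRST of a nullable right-hand side, so two nullable alternatives also conflict).

FIRST sets of the non-terminals at (or reachable through a nullable prefix from) the front of some alternative:
  FIRST(E) = { ';', 'n' }
  FIRST(X) = { ';', 'n' }
  FIRST(F) = { '/', ';', 'n' }

Productions for X:
  X → E: FIRST = { ';', 'n' }
  X → X F: FIRST = { ';', 'n' }
  X → ; E: FIRST = { ';' }
Productions for F:
  F → / /: FIRST = { '/' }
  F → F F: FIRST = { '/', ';', 'n' }
  F → X: FIRST = { ';', 'n' }
Productions for E:
  E → ; ;: FIRST = { ';' }
  E → n / X: FIRST = { 'n' }

Conflict for X: X → E and X → X F
  Overlap: { ';', 'n' }
Conflict for X: X → E and X → ; E
  Overlap: { ';' }
Conflict for X: X → X F and X → ; E
  Overlap: { ';' }
Conflict for F: F → / / and F → F F
  Overlap: { '/' }
Conflict for F: F → F F and F → X
  Overlap: { ';', 'n' }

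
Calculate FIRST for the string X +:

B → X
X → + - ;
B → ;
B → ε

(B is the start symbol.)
{ '+' }

FIRST sets of the non-terminals involved (from the grammar, by fixed-point iteration):
  FIRST(X) = { '+' }

To compute FIRST(X +), process the symbols left to right:
Symbol X is a non-terminal. Add FIRST(X) \ {ε} = { '+' }
X is not nullable (ε ∉ FIRST(X)), so stop here.
FIRST(X +) = { '+' }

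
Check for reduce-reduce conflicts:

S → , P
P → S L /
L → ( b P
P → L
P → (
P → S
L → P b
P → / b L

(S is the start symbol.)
A reduce-reduce conflict occurs when an LR(0) state has two complete items [A → α .] and [B → β .] — both call for a reduction, and with no lookahead the parser cannot choose between them.

Augment with S' → S and build the canonical LR(0) collection (I0 = CLOSURE({[S' → . S]}), then GOTO on every symbol after a dot until no new states appear). It has 16 states:
  I0: { [S → . , P], [S' → . S] }  — shift
  I1: { [L → . ( b P], [L → . P b], [P → . (], [P → . / b L], [P → . L], [P → . S L /], [P → . S], [S → , . P], [S → . , P] }  — shift
  I2: { [S' → S .] }  — accept
  I3: { [L → ( . b P], [P → ( .] }  — shift, reduce
  I4: { [P → / . b L] }  — shift
  I5: { [P → L .] }  — reduce
  I6: { [L → P . b], [S → , P .] }  — shift, reduce
  I7: { [L → . ( b P], [L → . P b], [P → . (], [P → . / b L], [P → . L], [P → . S L /], [P → . S], [P → S . L /], [P → S .], [S → . , P] }  — shift, reduce
  I8: { [P → L .], [P → S L . /] }  — shift, reduce
  I9: { [L → P . b] }  — shift
  I10: { [L → P b .] }  — reduce
  I11: { [P → S L / .] }  — reduce
  I12: { [L → . ( b P], [L → . P b], [P → . (], [P → . / b L], [P → . L], [P → . S L /], [P → . S], [P → / b . L], [S → . , P] }  — shift
  I13: { [P → / b L .], [P → L .] }  — 2 reduces
  I14: { [L → ( b . P], [L → . ( b P], [L → . P b], [P → . (], [P → . / b L], [P → . L], [P → . S L /], [P → . S], [S → . , P] }  — shift
  I15: { [L → ( b P .], [L → P . b] }  — shift, reduce

I13 contains complete items [P → / b L .], [P → L .] — reduce-reduce conflict.

Answer: Yes — I13: [P → / b L .] vs [P → L .]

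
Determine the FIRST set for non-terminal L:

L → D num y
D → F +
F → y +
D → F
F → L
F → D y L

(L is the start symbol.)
To compute FIRST(L), examine every production with L on the left-hand side, reading each right-hand side left to right until a non-nullable symbol is reached.

FIRST sets of the other non-terminals involved (by the same procedure, iterated to a fixed point):
  FIRST(D) = { 'y' }

From L → D num y:
  - D is a non-terminal: add FIRST(D) \ {ε} = { 'y' }
    D is not nullable, so stop

Collecting: FIRST(L) = { 'y' }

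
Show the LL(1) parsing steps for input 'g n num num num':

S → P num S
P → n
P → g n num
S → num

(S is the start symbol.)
Stack is shown with the top on the left.

Stack            Input              Action
------------------------------------------
S $              g n num num num $  output S → P num S
P num S $        g n num num num $  output P → g n num
g n num num S $  g n num num num $  match 'g'
n num num S $    n num num num $    match 'n'
num num S $      num num num $      match 'num'
num S $          num num $          match 'num'
S $              num $              output S → num
num $            num $              match 'num'
$                $                  accept

The string is accepted.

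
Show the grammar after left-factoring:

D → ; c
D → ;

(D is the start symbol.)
D → ; D'
D' → c
D' → ε

Left-factoring transforms A → αβ₁ | αβ₂ into A → αA' and A' → β₁ | β₂
(α is the longest common prefix among the alternatives). Repeat until
no nonterminal has two alternatives with a common prefix.

Round 1: D has alternatives sharing prefix ';'. Introduce D': D → ; D'
  Add: D' → c
  Add: D' → ε

No remaining common prefixes — done.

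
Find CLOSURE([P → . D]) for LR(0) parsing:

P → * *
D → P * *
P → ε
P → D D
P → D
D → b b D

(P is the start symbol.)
{ [D → . P * *], [D → . b b D], [P → . * *], [P → . D D], [P → . D], [P → .] }

To compute CLOSURE, for each item [A → α.Bβ] where B is a non-terminal, add [B → .γ] for all productions B → γ; repeat for the newly added items until nothing changes.

Start with: [P → . D]
  [P → . D] has the dot before D: add [D → . P * *], [D → . b b D]
  [D → . P * *] has the dot before P: add [P → . * *], [P → .], [P → . D D]
No further items can be added.

CLOSURE = { [D → . P * *], [D → . b b D], [P → . * *], [P → . D D], [P → . D], [P → .] }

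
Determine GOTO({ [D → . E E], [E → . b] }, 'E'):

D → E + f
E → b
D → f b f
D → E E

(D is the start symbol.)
{ [D → E . E], [E → . b] }

GOTO(I, 'E') = CLOSURE({ [A → αX.β] : [A → α.Xβ] ∈ I, X = 'E' })

Items with dot before 'E', with the dot advanced:
  [D → . E E] → [D → E . E]
Closure of the advanced items:
  [D → E . E] has the dot before E: add [E → . b]

GOTO = { [D → E . E], [E → . b] }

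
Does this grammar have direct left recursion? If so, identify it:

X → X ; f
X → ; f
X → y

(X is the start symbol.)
X → X ; f: LEFT RECURSIVE (starts with X)
X → ; f: starts with ';'
X → y: starts with y

The grammar has direct left recursion on: X.

Answer: Yes, X is left-recursive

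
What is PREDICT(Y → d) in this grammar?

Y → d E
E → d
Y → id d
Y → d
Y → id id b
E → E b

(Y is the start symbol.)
PREDICT(Y → d) = (FIRST(RHS) \ {ε}) ∪ (FOLLOW(Y) if ε ∈ FIRST(RHS), i.e. RHS ⇒* ε)
FIRST(d) = { 'd' }
ε ∉ FIRST(d), so FOLLOW(Y) is not added.
PREDICT(Y → d) = { 'd' }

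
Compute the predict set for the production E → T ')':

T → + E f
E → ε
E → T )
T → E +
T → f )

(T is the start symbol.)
PREDICT(E → T ')') = (FIRST(RHS) \ {ε}) ∪ (FOLLOW(E) if ε ∈ FIRST(RHS), i.e. RHS ⇒* ε)
FIRST(T) = { '+', 'f' }
FIRST(T ')') = { '+', 'f' }
ε ∉ FIRST(T ')'), so FOLLOW(E) is not added.
PREDICT(E → T ')') = { '+', 'f' }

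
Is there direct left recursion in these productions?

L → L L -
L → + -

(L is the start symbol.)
Yes, L is left-recursive

Direct left recursion occurs when N → N α for some non-terminal N (the right-hand side begins with the left-hand side itself).

L → L L -: LEFT RECURSIVE (starts with L)
L → + -: starts with '+'

The grammar has direct left recursion on: L.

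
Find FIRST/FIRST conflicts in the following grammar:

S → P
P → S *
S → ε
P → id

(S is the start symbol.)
Yes. P → S '*' / P → id on { 'id' }

FIRST sets of the non-terminals at (or reachable through a nullable prefix from) the front of some alternative:
  FIRST(P) = { '*', 'id' }
  FIRST(S) = { '*', 'id', ε }

Productions for S:
  S → P: FIRST = { '*', 'id' }
  S → ε: FIRST = { ε }
Productions for P:
  P → S *: FIRST = { '*', 'id' }
  P → id: FIRST = { 'id' }

Conflict for P: P → S * and P → id
  Overlap: { 'id' }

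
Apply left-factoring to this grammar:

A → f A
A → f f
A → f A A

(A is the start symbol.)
Left-factoring transforms A → αβ₁ | αβ₂ into A → αA' and A' → β₁ | β₂
(α is the longest common prefix among the alternatives). Repeat until
no nonterminal has two alternatives with a common prefix.

Round 1: A has alternatives sharing prefix 'f'. Introduce A': A → f A'
  Add: A' → A
  Add: A' → f
  Add: A' → A A

Round 2: A' has alternatives sharing prefix 'A'. Introduce A'': A' → A A''
  Add: A'' → ε
  Add: A'' → A

No remaining common prefixes — done.

Resulting grammar:
A → f A'
A' → A A''
A'' → ε
A'' → A
A' → f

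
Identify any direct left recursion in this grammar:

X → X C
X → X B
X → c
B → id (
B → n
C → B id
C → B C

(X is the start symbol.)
Yes, X is left-recursive

Direct left recursion occurs when N → N α for some non-terminal N (the right-hand side begins with the left-hand side itself).

X → X C: LEFT RECURSIVE (starts with X)
X → X B: LEFT RECURSIVE (starts with X)
X → c: starts with c
B → id (: starts with id
B → n: starts with n
C → B id: starts with B
C → B C: starts with B

The grammar has direct left recursion on: X.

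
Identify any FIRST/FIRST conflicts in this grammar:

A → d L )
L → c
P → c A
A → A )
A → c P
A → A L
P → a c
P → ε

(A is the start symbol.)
Yes. A → d L ')' / A → A ')' on { 'd' }; A → d L ')' / A → A L on { 'd' }; A → A ')' / A → c P on { 'c' }; A → A ')' / A → A L on { 'c', 'd' }; A → c P / A → A L on { 'c' }

A FIRST/FIRST conflict occurs when two productions N → α and N → β for the same non-terminal have FIRST(α) ∩ FIRST(β) ≠ ∅ (with ε ∈ FIRST of a nullable right-hand side, so two nullable alternatives also conflict).

FIRST sets of the non-terminals at (or reachable through a nullable prefix from) the front of some alternative:
  FIRST(A) = { 'c', 'd' }

Productions for A:
  A → d L ): FIRST = { 'd' }
  A → A ): FIRST = { 'c', 'd' }
  A → c P: FIRST = { 'c' }
  A → A L: FIRST = { 'c', 'd' }
Productions for P:
  P → c A: FIRST = { 'c' }
  P → a c: FIRST = { 'a' }
  P → ε: FIRST = { ε }
L has only one production, so no FIRST/FIRST conflict is possible there.

Conflict for A: A → d L ) and A → A )
  Overlap: { 'd' }
Conflict for A: A → d L ) and A → A L
  Overlap: { 'd' }
Conflict for A: A → A ) and A → c P
  Overlap: { 'c' }
Conflict for A: A → A ) and A → A L
  Overlap: { 'c', 'd' }
Conflict for A: A → c P and A → A L
  Overlap: { 'c' }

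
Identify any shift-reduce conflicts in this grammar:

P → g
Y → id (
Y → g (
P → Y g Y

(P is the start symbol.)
Augment with P' → P and build the canonical LR(0) collection (I0 = CLOSURE({[P' → . P]}), then GOTO on every symbol after a dot until no new states appear). It has 10 states:
  I0: { [P → . Y g Y], [P → . g], [P' → . P], [Y → . g (], [Y → . id (] }  — shift
  I1: { [P' → P .] }  — accept
  I2: { [P → Y . g Y] }  — shift
  I3: { [P → g .], [Y → g . (] }  — shift, reduce
  I4: { [Y → id . (] }  — shift
  I5: { [Y → id ( .] }  — reduce
  I6: { [Y → g ( .] }  — reduce
  I7: { [P → Y g . Y], [Y → . g (], [Y → . id (] }  — shift
  I8: { [P → Y g Y .] }  — reduce
  I9: { [Y → g . (] }  — shift

I3 contains reduce item [P → g .] and shift item [Y → g . (] — shift-reduce conflict.

Answer: Yes — I3: [P → g .] vs [Y → g . (]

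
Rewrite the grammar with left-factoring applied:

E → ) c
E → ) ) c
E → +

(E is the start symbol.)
Left-factoring transforms A → αβ₁ | αβ₂ into A → αA' and A' → β₁ | β₂
(α is the longest common prefix among the alternatives). Repeat until
no nonterminal has two alternatives with a common prefix.

Round 1: E has alternatives sharing prefix ')'. Introduce E': E → ) E'
  Add: E' → c
  Add: E' → ) c

No remaining common prefixes — done.

Resulting grammar:
E → ) E'
E' → c
E' → ) c
E → +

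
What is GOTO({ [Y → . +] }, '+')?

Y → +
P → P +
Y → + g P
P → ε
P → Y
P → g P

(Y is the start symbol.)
GOTO(I, '+') = CLOSURE({ [A → αX.β] : [A → α.Xβ] ∈ I, X = '+' })

Items with dot before '+', with the dot advanced:
  [Y → . +] → [Y → + .]
Closure adds nothing (no advanced item has the dot before a non-terminal).

GOTO = { [Y → + .] }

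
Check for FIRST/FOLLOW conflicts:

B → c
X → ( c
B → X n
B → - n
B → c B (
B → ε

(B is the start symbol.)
Yes. B → X n with FOLLOW(B) on { '(' }

Nullable non-terminals: B.
FIRST sets used below: FIRST(X) = { '(' }

B: nullable alternative(s) B → ε; FOLLOW(B) = { $, '(' }
  B → c: FIRST \ {ε} = { 'c' } — disjoint from FOLLOW(B)
  B → X n: FIRST \ {ε} = { '(' } — overlaps FOLLOW(B) on { '(' }: CONFLICT
  B → - n: FIRST \ {ε} = { '-' } — disjoint from FOLLOW(B)
  B → c B (: FIRST \ {ε} = { 'c' } — disjoint from FOLLOW(B)
  B → ε: FIRST \ {ε} = { } — this is the only nullable alternative, skip

X has no nullable alternative, so no FIRST/FOLLOW check is needed there.

So the grammar has 1 FIRST/FOLLOW conflict (marked CONFLICT above).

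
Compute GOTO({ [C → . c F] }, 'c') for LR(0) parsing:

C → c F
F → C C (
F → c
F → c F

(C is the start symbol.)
GOTO(I, 'c') = CLOSURE({ [A → αX.β] : [A → α.Xβ] ∈ I, X = 'c' })

Items with dot before 'c', with the dot advanced:
  [C → . c F] → [C → c . F]
Closure of the advanced items:
  [C → c . F] has the dot before F: add [F → . C C (], [F → . c], [F → . c F]
  [F → . C C (] has the dot before C: add [C → . c F]

GOTO = { [C → . c F], [C → c . F], [F → . C C (], [F → . c F], [F → . c] }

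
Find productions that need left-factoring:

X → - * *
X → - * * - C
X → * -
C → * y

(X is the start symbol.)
Left-factoring is needed when two productions for the same non-terminal
share a common prefix on the right-hand side.

Productions for X:
  X → - * *
  X → - * * - C
  X → * -

Found common prefix '- * *' in productions for X

Answer: Yes, X has productions with common prefix '- * *'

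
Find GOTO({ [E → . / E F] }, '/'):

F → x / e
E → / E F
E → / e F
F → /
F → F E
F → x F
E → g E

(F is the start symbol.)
{ [E → . / E F], [E → . / e F], [E → . g E], [E → / . E F] }

GOTO(I, '/') = CLOSURE({ [A → αX.β] : [A → α.Xβ] ∈ I, X = '/' })

Items with dot before '/', with the dot advanced:
  [E → . / E F] → [E → / . E F]
Closure of the advanced items:
  [E → / . E F] has the dot before E: add [E → . / E F], [E → . / e F], [E → . g E]

GOTO = { [E → . / E F], [E → . / e F], [E → . g E], [E → / . E F] }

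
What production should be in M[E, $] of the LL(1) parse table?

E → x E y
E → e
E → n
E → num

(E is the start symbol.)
To find M[E, $], we find productions for E where $ is in the predict set (PREDICT(N → α) = (FIRST(α) \ {ε}) ∪ (FOLLOW(N) if α ⇒* ε)).

E → x E y: PREDICT = { 'x' }
E → e: PREDICT = { 'e' }
E → n: PREDICT = { 'n' }
E → num: PREDICT = { 'num' }

M[E, $] is empty (no production applies)

Answer: Empty (error entry)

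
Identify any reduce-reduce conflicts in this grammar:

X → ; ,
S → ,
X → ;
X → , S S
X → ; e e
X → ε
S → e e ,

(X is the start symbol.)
No reduce-reduce conflicts

A reduce-reduce conflict occurs when an LR(0) state has two complete items [A → α .] and [B → β .] — both call for a reduction, and with no lookahead the parser cannot choose between them.

Augment with X' → X and build the canonical LR(0) collection (I0 = CLOSURE({[X' → . X]}), then GOTO on every symbol after a dot until no new states appear). It has 13 states:
  I0: { [X → . , S S], [X → . ; ,], [X → . ; e e], [X → . ;], [X → .], [X' → . X] }  — shift, reduce
  I1: { [S → . ,], [S → . e e ,], [X → , . S S] }  — shift
  I2: { [X → ; . ,], [X → ; . e e], [X → ; .] }  — shift, reduce
  I3: { [X' → X .] }  — accept
  I4: { [X → ; , .] }  — reduce
  I5: { [X → ; e . e] }  — shift
  I6: { [X → ; e e .] }  — reduce
  I7: { [S → , .] }  — reduce
  I8: { [S → . ,], [S → . e e ,], [X → , S . S] }  — shift
  I9: { [S → e . e ,] }  — shift
  I10: { [S → e e . ,] }  — shift
  I11: { [S → e e , .] }  — reduce
  I12: { [X → , S S .] }  — reduce

No state contains more than one complete item.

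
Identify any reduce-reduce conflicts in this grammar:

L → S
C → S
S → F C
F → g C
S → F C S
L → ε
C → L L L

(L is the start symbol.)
A reduce-reduce conflict occurs when an LR(0) state has two complete items [A → α .] and [B → β .] — both call for a reduction, and with no lookahead the parser cannot choose between them.

Augment with L' → L and build the canonical LR(0) collection (I0 = CLOSURE({[L' → . L]}), then GOTO on every symbol after a dot until no new states appear). It has 12 states:
  I0: { [F → . g C], [L → . S], [L → .], [L' → . L], [S → . F C S], [S → . F C] }  — shift, reduce
  I1: { [C → . L L L], [C → . S], [F → . g C], [L → . S], [L → .], [S → . F C S], [S → . F C], [S → F . C S], [S → F . C] }  — shift, reduce
  I2: { [L' → L .] }  — accept
  I3: { [L → S .] }  — reduce
  I4: { [C → . L L L], [C → . S], [F → . g C], [F → g . C], [L → . S], [L → .], [S → . F C S], [S → . F C] }  — shift, reduce
  I5: { [F → g C .] }  — reduce
  I6: { [C → L . L L], [F → . g C], [L → . S], [L → .], [S → . F C S], [S → . F C] }  — shift, reduce
  I7: { [C → S .], [L → S .] }  — 2 reduces
  I8: { [C → L L . L], [F → . g C], [L → . S], [L → .], [S → . F C S], [S → . F C] }  — shift, reduce
  I9: { [C → L L L .] }  — reduce
  I10: { [F → . g C], [S → . F C S], [S → . F C], [S → F C . S], [S → F C .] }  — shift, reduce
  I11: { [S → F C S .] }  — reduce

I7 contains complete items [C → S .], [L → S .] — reduce-reduce conflict.

Answer: Yes — I7: [C → S .] vs [L → S .]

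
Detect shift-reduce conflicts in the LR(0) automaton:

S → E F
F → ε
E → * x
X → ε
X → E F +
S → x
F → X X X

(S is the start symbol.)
Augment with S' → S and build the canonical LR(0) collection (I0 = CLOSURE({[S' → . S]}), then GOTO on every symbol after a dot until no new states appear). It has 13 states:
  I0: { [E → . * x], [S → . E F], [S → . x], [S' → . S] }  — shift
  I1: { [E → * . x] }  — shift
  I2: { [E → . * x], [F → . X X X], [F → .], [S → E . F], [X → . E F +], [X → .] }  — shift, 2 reduces
  I3: { [S' → S .] }  — accept
  I4: { [S → x .] }  — reduce
  I5: { [E → . * x], [F → . X X X], [F → .], [X → . E F +], [X → .], [X → E . F +] }  — shift, 2 reduces
  I6: { [S → E F .] }  — reduce
  I7: { [E → . * x], [F → X . X X], [X → . E F +], [X → .] }  — shift, reduce
  I8: { [E → . * x], [F → X X . X], [X → . E F +], [X → .] }  — shift, reduce
  I9: { [F → X X X .] }  — reduce
  I10: { [X → E F . +] }  — shift
  I11: { [X → E F + .] }  — reduce
  I12: { [E → * x .] }  — reduce

I2 contains reduce items [F → .], [X → .] and shift item [E → . * x] — shift-reduce conflict.
I5 contains reduce items [F → .], [X → .] and shift item [E → . * x] — shift-reduce conflict.
I7 contains reduce item [X → .] and shift item [E → . * x] — shift-reduce conflict.
I8 contains reduce item [X → .] and shift item [E → . * x] — shift-reduce conflict.

Answer: Yes — I2: [F → .] vs [E → . * x]; I5: [F → .] vs [E → . * x]; I7: [X → .] vs [E → . * x]; I8: [X → .] vs [E → . * x]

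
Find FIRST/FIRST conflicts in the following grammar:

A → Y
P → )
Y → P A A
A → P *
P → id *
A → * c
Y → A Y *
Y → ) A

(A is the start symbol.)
FIRST sets of the non-terminals at (or reachable through a nullable prefix from) the front of some alternative:
  FIRST(Y) = { ')', '*', 'id' }
  FIRST(P) = { ')', 'id' }
  FIRST(A) = { ')', '*', 'id' }

Productions for A:
  A → Y: FIRST = { ')', '*', 'id' }
  A → P *: FIRST = { ')', 'id' }
  A → * c: FIRST = { '*' }
Productions for P:
  P → ): FIRST = { ')' }
  P → id *: FIRST = { 'id' }
Productions for Y:
  Y → P A A: FIRST = { ')', 'id' }
  Y → A Y *: FIRST = { ')', '*', 'id' }
  Y → ) A: FIRST = { ')' }

Conflict for A: A → Y and A → P *
  Overlap: { ')', 'id' }
Conflict for A: A → Y and A → * c
  Overlap: { '*' }
Conflict for Y: Y → P A A and Y → A Y *
  Overlap: { ')', 'id' }
Conflict for Y: Y → P A A and Y → ) A
  Overlap: { ')' }
Conflict for Y: Y → A Y * and Y → ) A
  Overlap: { ')' }

Answer: Yes. A → Y / A → P '*' on { ')', 'id' }; A → Y / A → '*' c on { '*' }; Y → P A A / Y → A Y '*' on { ')', 'id' }; Y → P A A / Y → ')' A on { ')' }; Y → A Y '*' / Y → ')' A on { ')' }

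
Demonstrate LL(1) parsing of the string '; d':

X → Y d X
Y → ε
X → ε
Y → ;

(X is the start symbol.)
LL(1) parsing maintains a stack (initially the start symbol over $) and the input. At each step: if the stack top is a terminal, match it against the current input token; if it is a non-terminal N, replace it with the RHS of M[N, lookahead] (the unique production whose predict set contains the lookahead).

Stack is shown with the top on the left.

Stack    Input  Action
----------------------
X $      ; d $  output X → Y d X
Y d X $  ; d $  output Y → ;
; d X $  ; d $  match ';'
d X $    d $    match 'd'
X $      $      output X → ε
$        $      accept

The string is accepted.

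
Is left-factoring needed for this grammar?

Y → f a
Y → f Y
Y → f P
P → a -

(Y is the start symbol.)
Left-factoring is needed when two productions for the same non-terminal
share a common prefix on the right-hand side.

Productions for Y:
  Y → f a
  Y → f Y
  Y → f P

Found common prefix 'f' in productions for Y

Answer: Yes, Y has productions with common prefix 'f'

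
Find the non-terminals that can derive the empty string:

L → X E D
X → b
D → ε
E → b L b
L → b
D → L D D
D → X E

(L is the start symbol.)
ε-productions: D → ε
So D is immediately nullable.
No further non-terminal can be added: every production for the remaining non-terminals contains a terminal or a non-nullable non-terminal.
Nullable = { 'D' }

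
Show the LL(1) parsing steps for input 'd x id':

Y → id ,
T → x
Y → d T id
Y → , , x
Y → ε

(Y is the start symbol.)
Stack is shown with the top on the left.

Stack     Input     Action
--------------------------
Y $       d x id $  output Y → d T id
d T id $  d x id $  match 'd'
T id $    x id $    output T → x
x id $    x id $    match 'x'
id $      id $      match 'id'
$         $         accept

The string is accepted.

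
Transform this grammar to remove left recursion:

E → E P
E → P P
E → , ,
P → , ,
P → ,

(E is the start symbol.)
E is directly left-recursive. The standard transformation for
  A → A α₁ | ... | A α_m | β₁ | ... | β_n
is
  A  → β₁ A' | ... | β_n A'
  A' → α₁ A' | ... | α_m A' | ε

E → P P becomes E → P P E'
E → , , becomes E → , , E'
E → E P becomes E' → P E'
Add E' → ε

Productions for other non-terminals are unchanged:
  P → , ,
  P → ,

Resulting grammar:
E → P P E'
E → , , E'
E' → P E'
E' → ε
P → , ,
P → ,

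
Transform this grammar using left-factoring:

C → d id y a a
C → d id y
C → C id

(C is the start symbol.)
C → d id y C'
C' → a a
C' → ε
C → C id

Left-factoring transforms A → αβ₁ | αβ₂ into A → αA' and A' → β₁ | β₂
(α is the longest common prefix among the alternatives). Repeat until
no nonterminal has two alternatives with a common prefix.

Round 1: C has alternatives sharing prefix 'd id y'. Introduce C': C → d id y C'
  Add: C' → a a
  Add: C' → ε

No remaining common prefixes — done.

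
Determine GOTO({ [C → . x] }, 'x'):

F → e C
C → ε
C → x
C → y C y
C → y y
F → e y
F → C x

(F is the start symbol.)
{ [C → x .] }

GOTO(I, 'x') = CLOSURE({ [A → αX.β] : [A → α.Xβ] ∈ I, X = 'x' })

Items with dot before 'x', with the dot advanced:
  [C → . x] → [C → x .]
Closure adds nothing (no advanced item has the dot before a non-terminal).

GOTO = { [C → x .] }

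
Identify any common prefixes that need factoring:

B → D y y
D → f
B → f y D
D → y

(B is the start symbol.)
Left-factoring is needed when two productions for the same non-terminal
share a common prefix on the right-hand side.

Productions for B:
  B → D y y
  B → f y D
Productions for D:
  D → f
  D → y

No common prefixes found.

Answer: No, left-factoring is not needed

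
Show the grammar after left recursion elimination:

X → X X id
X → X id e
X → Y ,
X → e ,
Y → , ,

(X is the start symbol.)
X is directly left-recursive. The standard transformation for
  A → A α₁ | ... | A α_m | β₁ | ... | β_n
is
  A  → β₁ A' | ... | β_n A'
  A' → α₁ A' | ... | α_m A' | ε

X → Y , becomes X → Y , X'
X → e , becomes X → e , X'
X → X X id becomes X' → X id X'
X → X id e becomes X' → id e X'
Add X' → ε

Productions for other non-terminals are unchanged:
  Y → , ,

Resulting grammar:
X → Y , X'
X → e , X'
X' → X id X'
X' → id e X'
X' → ε
Y → , ,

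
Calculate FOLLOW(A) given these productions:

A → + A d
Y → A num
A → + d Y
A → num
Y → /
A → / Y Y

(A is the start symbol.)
A is the start symbol, so $ ∈ FOLLOW(A).
In A → + A d: A is followed by d, add FIRST(d) \ {ε} = { 'd' }
In Y → A num: A is followed by num, add FIRST(num) \ {ε} = { 'num' }

Taking the union: FOLLOW(A) = { $, 'd', 'num' }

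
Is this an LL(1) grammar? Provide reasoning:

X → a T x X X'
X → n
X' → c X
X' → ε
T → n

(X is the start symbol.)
No. Predict set conflict for X': { 'c' }

Relevant sets:
  FOLLOW(X') = { $, 'c' }

For X:
  PREDICT(X → a T x X X') = { 'a' }
  PREDICT(X → n) = { 'n' }
For X':
  PREDICT(X' → c X) = { 'c' }
  PREDICT(X' → ε) = { $, 'c' }
T has a single production, so nothing to check there.

Conflict found: Predict set conflict for X': { 'c' }
The grammar is NOT LL(1).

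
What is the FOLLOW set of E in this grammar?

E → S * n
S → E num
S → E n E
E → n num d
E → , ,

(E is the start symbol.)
{ $, '*', 'n', 'num' }

To compute FOLLOW(E), find every occurrence of E on a right-hand side N → α E β: add FIRST(β) \ {ε}, and if β is empty or nullable also add FOLLOW(N). Iterate to a fixed point.

E is the start symbol, so $ ∈ FOLLOW(E).
In S → E num: E is followed by num, add FIRST(num) \ {ε} = { 'num' }
In S → E n E: E is followed by n E, add FIRST(n E) \ {ε} = { 'n' }
In S → E n E: E is at the end, add FOLLOW(S)

The FOLLOW sets referred to above (computed the same way, to a fixed point):
  FOLLOW(S) = { '*' }

Taking the union: FOLLOW(E) = { $, '*', 'n', 'num' }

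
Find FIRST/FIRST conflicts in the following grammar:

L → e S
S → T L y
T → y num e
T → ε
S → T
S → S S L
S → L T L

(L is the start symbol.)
FIRST sets of the non-terminals at (or reachable through a nullable prefix from) the front of some alternative:
  FIRST(T) = { 'y', ε }
  FIRST(L) = { 'e' }
  FIRST(S) = { 'e', 'y', ε }

Productions for S:
  S → T L y: FIRST = { 'e', 'y' }
  S → T: FIRST = { 'y', ε }
  S → S S L: FIRST = { 'e', 'y' }
  S → L T L: FIRST = { 'e' }
Productions for T:
  T → y num e: FIRST = { 'y' }
  T → ε: FIRST = { ε }
L has only one production, so no FIRST/FIRST conflict is possible there.

Conflict for S: S → T L y and S → T
  Overlap: { 'y' }
Conflict for S: S → T L y and S → S S L
  Overlap: { 'e', 'y' }
Conflict for S: S → T L y and S → L T L
  Overlap: { 'e' }
Conflict for S: S → T and S → S S L
  Overlap: { 'y' }
Conflict for S: S → S S L and S → L T L
  Overlap: { 'e' }

Answer: Yes. S → T L y / S → T on { 'y' }; S → T L y / S → S S L on { 'e', 'y' }; S → T L y / S → L T L on { 'e' }; S → T / S → S S L on { 'y' }; S → S S L / S → L T L on { 'e' }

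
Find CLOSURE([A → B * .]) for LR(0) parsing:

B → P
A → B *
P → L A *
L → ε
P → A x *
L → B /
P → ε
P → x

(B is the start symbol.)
{ [A → B * .] }

Start with: [A → B * .]
The dot is at the end, so nothing is added.

CLOSURE = { [A → B * .] }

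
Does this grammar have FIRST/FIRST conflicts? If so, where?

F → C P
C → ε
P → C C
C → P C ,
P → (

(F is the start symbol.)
A FIRST/FIRST conflict occurs when two productions N → α and N → β for the same non-terminal have FIRST(α) ∩ FIRST(β) ≠ ∅ (with ε ∈ FIRST of a nullable right-hand side, so two nullable alternatives also conflict).

FIRST sets of the non-terminals at (or reachable through a nullable prefix from) the front of some alternative:
  FIRST(P) = { '(', ',', ε }
  FIRST(C) = { '(', ',', ε }

Productions for C:
  C → ε: FIRST = { ε }
  C → P C ,: FIRST = { '(', ',' }
Productions for P:
  P → C C: FIRST = { '(', ',', ε }
  P → (: FIRST = { '(' }
F has only one production, so no FIRST/FIRST conflict is possible there.

Conflict for P: P → C C and P → (
  Overlap: { '(' }

Answer: Yes. P → C C / P → '(' on { '(' }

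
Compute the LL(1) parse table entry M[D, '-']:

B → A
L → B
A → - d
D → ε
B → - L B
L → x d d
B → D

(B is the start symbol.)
D → ε

To find M[D, '-'], we find productions for D where '-' is in the predict set (PREDICT(N → α) = (FIRST(α) \ {ε}) ∪ (FOLLOW(N) if α ⇒* ε)).

Relevant sets:
  FOLLOW(D) = { $, '-' }

D → ε: PREDICT = { $, '-' }
  '-' is in predict set, so this production goes in M[D, '-']

M[D, '-'] = D → ε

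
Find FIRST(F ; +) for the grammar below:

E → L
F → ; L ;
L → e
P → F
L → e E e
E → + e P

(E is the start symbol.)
FIRST sets of the non-terminals involved (from the grammar, by fixed-point iteration):
  FIRST(F) = { ';' }

To compute FIRST(F ; +), process the symbols left to right:
Symbol F is a non-terminal. Add FIRST(F) \ {ε} = { ';' }
F is not nullable (ε ∉ FIRST(F)), so stop here.
FIRST(F ; +) = { ';' }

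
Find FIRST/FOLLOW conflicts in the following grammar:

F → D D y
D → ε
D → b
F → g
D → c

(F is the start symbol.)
Yes. D → b with FOLLOW(D) on { 'b' }; D → c with FOLLOW(D) on { 'c' }

A FIRST/FOLLOW conflict occurs when a non-terminal N has a nullable alternative N → β (β ⇒* ε) and another alternative N → α with FIRST(α) ∩ FOLLOW(N) ≠ ∅: on such a lookahead the parser cannot decide between expanding α and letting N vanish via β.

Nullable non-terminals: D.

D: nullable alternative(s) D → ε; FOLLOW(D) = { 'b', 'c', 'y' }
  D → ε: FIRST \ {ε} = { } — this is the only nullable alternative, skip
  D → b: FIRST \ {ε} = { 'b' } — overlaps FOLLOW(D) on { 'b' }: CONFLICT
  D → c: FIRST \ {ε} = { 'c' } — overlaps FOLLOW(D) on { 'c' }: CONFLICT

F has no nullable alternative, so no FIRST/FOLLOW check is needed there.

So the grammar has 2 FIRST/FOLLOW conflicts (marked CONFLICT above).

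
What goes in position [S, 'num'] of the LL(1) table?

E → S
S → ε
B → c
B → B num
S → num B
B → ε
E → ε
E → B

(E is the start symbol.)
S → num B

To find M[S, 'num'], we find productions for S where 'num' is in the predict set (PREDICT(N → α) = (FIRST(α) \ {ε}) ∪ (FOLLOW(N) if α ⇒* ε)).

Relevant sets:
  FOLLOW(S) = { $ }

S → ε: PREDICT = { $ }
S → num B: PREDICT = { 'num' }
  'num' is in predict set, so this production goes in M[S, 'num']

M[S, 'num'] = S → num B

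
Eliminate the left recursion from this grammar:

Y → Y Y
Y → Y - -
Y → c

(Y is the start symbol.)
Y → c Y'
Y' → Y Y'
Y' → - - Y'
Y' → ε

Y is directly left-recursive. The standard transformation for
  A → A α₁ | ... | A α_m | β₁ | ... | β_n
is
  A  → β₁ A' | ... | β_n A'
  A' → α₁ A' | ... | α_m A' | ε

Y → c becomes Y → c Y'
Y → Y Y becomes Y' → Y Y'
Y → Y - - becomes Y' → - - Y'
Add Y' → ε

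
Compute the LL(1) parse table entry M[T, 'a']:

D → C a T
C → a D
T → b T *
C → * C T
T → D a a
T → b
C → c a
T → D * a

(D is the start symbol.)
To find M[T, 'a'], we find productions for T where 'a' is in the predict set (PREDICT(N → α) = (FIRST(α) \ {ε}) ∪ (FOLLOW(N) if α ⇒* ε)).

Relevant sets:
  FIRST(D) = { '*', 'a', 'c' }

T → b T *: PREDICT = { 'b' }
T → D a a: PREDICT = { '*', 'a', 'c' }
  'a' is in predict set, so this production goes in M[T, 'a']
T → b: PREDICT = { 'b' }
T → D * a: PREDICT = { '*', 'a', 'c' }
  'a' is in predict set, so this production goes in M[T, 'a']

M[T, 'a'] = T → D a a, T → D * a  (a multiply-defined cell — the grammar is not LL(1))

Answer: T → D a a, T → D * a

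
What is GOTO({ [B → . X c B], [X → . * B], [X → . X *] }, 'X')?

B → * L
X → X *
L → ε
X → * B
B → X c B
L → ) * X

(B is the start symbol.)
GOTO(I, 'X') = CLOSURE({ [A → αX.β] : [A → α.Xβ] ∈ I, X = 'X' })

Items with dot before 'X', with the dot advanced:
  [B → . X c B] → [B → X . c B]
  [X → . X *] → [X → X . *]
Closure adds nothing (no advanced item has the dot before a non-terminal).

GOTO = { [B → X . c B], [X → X . *] }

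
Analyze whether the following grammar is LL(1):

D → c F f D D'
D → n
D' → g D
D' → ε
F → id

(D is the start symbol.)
Relevant sets:
  FOLLOW(D') = { $, 'g' }

For D:
  PREDICT(D → c F f D D') = { 'c' }
  PREDICT(D → n) = { 'n' }
For D':
  PREDICT(D' → g D) = { 'g' }
  PREDICT(D' → ε) = { $, 'g' }
F has a single production, so nothing to check there.

Conflict found: Predict set conflict for D': { 'g' }
The grammar is NOT LL(1).

Answer: No. Predict set conflict for D': { 'g' }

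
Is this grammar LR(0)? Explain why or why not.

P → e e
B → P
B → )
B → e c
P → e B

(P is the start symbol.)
A grammar is LR(0) if no state in the canonical LR(0) collection has:
  - both a shift item (dot before a terminal) and a complete item (shift-reduce conflict), or
  - two or more complete items (reduce-reduce conflict; the accept item [P' → P .] counts as a complete item here).

Augment with P' → P and build the canonical LR(0) collection (I0 = CLOSURE({[P' → . P]}), then GOTO on every symbol after a dot until no new states appear). It has 8 states:
  I0: { [P → . e B], [P → . e e], [P' → . P] }  — shift
  I1: { [P' → P .] }  — accept
  I2: { [B → . )], [B → . P], [B → . e c], [P → . e B], [P → . e e], [P → e . B], [P → e . e] }  — shift
  I3: { [B → ) .] }  — reduce
  I4: { [P → e B .] }  — reduce
  I5: { [B → P .] }  — reduce
  I6: { [B → . )], [B → . P], [B → . e c], [B → e . c], [P → . e B], [P → . e e], [P → e . B], [P → e . e], [P → e e .] }  — shift, reduce
  I7: { [B → e c .] }  — reduce

Conflict in state I6:
  Shift-reduce conflict between [P → e e .] and [B → . )]
So the grammar is NOT LR(0).

Answer: No. Shift-reduce conflict between [P → e e .] and [B → . )]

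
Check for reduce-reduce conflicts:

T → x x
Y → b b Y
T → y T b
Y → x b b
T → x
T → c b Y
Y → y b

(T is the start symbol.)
No reduce-reduce conflicts

A reduce-reduce conflict occurs when an LR(0) state has two complete items [A → α .] and [B → β .] — both call for a reduction, and with no lookahead the parser cannot choose between them.

Augment with T' → T and build the canonical LR(0) collection (I0 = CLOSURE({[T' → . T]}), then GOTO on every symbol after a dot until no new states appear). It has 18 states:
  I0: { [T → . c b Y], [T → . x x], [T → . x], [T → . y T b], [T' → . T] }  — shift
  I1: { [T' → T .] }  — accept
  I2: { [T → c . b Y] }  — shift
  I3: { [T → x . x], [T → x .] }  — shift, reduce
  I4: { [T → . c b Y], [T → . x x], [T → . x], [T → . y T b], [T → y . T b] }  — shift
  I5: { [T → y T . b] }  — shift
  I6: { [T → y T b .] }  — reduce
  I7: { [T → x x .] }  — reduce
  I8: { [T → c b . Y], [Y → . b b Y], [Y → . x b b], [Y → . y b] }  — shift
  I9: { [T → c b Y .] }  — reduce
  I10: { [Y → b . b Y] }  — shift
  I11: { [Y → x . b b] }  — shift
  I12: { [Y → y . b] }  — shift
  I13: { [Y → y b .] }  — reduce
  I14: { [Y → x b . b] }  — shift
  I15: { [Y → x b b .] }  — reduce
  I16: { [Y → . b b Y], [Y → . x b b], [Y → . y b], [Y → b b . Y] }  — shift
  I17: { [Y → b b Y .] }  — reduce

No state contains more than one complete item.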